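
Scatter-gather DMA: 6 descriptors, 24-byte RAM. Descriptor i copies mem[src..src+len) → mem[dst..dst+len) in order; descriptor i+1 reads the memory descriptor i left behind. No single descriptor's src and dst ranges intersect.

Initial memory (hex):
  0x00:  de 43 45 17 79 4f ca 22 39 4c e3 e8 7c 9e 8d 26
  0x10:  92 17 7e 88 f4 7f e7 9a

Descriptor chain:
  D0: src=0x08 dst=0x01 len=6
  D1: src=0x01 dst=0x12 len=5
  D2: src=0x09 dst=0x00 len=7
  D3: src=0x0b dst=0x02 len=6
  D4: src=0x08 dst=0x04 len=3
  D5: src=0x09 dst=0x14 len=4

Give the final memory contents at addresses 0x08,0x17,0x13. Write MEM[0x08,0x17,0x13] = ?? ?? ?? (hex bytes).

[0] 0x08->0x01 len=6 : 39 4c e3 e8 7c 9e
[1] 0x01->0x12 len=5 : 39 4c e3 e8 7c
[2] 0x09->0x00 len=7 : 4c e3 e8 7c 9e 8d 26
[3] 0x0b->0x02 len=6 : e8 7c 9e 8d 26 92
[4] 0x08->0x04 len=3 : 39 4c e3
[5] 0x09->0x14 len=4 : 4c e3 e8 7c
query mem[0x08]=0x39, mem[0x17]=0x7c, mem[0x13]=0x4c

MEM[0x08,0x17,0x13] = 39 7c 4c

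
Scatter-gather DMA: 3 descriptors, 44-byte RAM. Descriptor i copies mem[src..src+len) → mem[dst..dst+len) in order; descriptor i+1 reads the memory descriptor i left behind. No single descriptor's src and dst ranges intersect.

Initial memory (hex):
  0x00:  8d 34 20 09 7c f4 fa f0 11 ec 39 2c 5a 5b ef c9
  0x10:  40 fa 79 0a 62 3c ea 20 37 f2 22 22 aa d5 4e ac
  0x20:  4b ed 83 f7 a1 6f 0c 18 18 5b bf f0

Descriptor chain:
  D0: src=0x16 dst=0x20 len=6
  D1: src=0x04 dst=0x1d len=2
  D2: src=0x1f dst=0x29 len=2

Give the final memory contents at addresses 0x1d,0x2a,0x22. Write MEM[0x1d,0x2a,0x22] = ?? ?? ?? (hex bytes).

[0] 0x16->0x20 len=6 : ea 20 37 f2 22 22
[1] 0x04->0x1d len=2 : 7c f4
[2] 0x1f->0x29 len=2 : ac ea
query mem[0x1d]=0x7c, mem[0x2a]=0xea, mem[0x22]=0x37

MEM[0x1d,0x2a,0x22] = 7c ea 37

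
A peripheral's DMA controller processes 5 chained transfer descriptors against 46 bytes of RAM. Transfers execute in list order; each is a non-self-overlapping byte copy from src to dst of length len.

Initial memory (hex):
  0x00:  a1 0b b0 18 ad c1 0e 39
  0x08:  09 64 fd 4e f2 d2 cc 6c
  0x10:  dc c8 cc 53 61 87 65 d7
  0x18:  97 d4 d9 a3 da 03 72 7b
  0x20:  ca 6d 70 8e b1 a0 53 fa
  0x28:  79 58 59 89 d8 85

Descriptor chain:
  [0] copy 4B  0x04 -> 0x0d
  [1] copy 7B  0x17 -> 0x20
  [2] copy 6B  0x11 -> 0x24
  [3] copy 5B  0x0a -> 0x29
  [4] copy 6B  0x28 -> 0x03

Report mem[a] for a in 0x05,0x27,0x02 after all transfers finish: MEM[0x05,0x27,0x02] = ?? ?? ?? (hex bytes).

D0: mem[0x0d..0x10] <- [ad c1 0e 39]
D1: mem[0x20..0x26] <- [d7 97 d4 d9 a3 da 03]
D2: mem[0x24..0x29] <- [c8 cc 53 61 87 65]
D3: mem[0x29..0x2d] <- [fd 4e f2 ad c1]
D4: mem[0x03..0x08] <- [87 fd 4e f2 ad c1]
query mem[0x05]=0x4e, mem[0x27]=0x61, mem[0x02]=0xb0

MEM[0x05,0x27,0x02] = 4e 61 b0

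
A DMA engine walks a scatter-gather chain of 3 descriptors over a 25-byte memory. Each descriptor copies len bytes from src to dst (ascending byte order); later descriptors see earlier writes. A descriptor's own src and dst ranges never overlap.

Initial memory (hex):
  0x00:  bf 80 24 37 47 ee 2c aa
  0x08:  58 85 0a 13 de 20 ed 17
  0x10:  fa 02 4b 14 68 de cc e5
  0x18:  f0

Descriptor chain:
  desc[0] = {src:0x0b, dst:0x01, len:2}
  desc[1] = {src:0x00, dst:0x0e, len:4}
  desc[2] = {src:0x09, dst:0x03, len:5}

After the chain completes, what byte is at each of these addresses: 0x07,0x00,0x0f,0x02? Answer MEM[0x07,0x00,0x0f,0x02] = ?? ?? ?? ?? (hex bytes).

[0] 0x0b->0x01 len=2 : 13 de
[1] 0x00->0x0e len=4 : bf 13 de 37
[2] 0x09->0x03 len=5 : 85 0a 13 de 20
query mem[0x07]=0x20, mem[0x00]=0xbf, mem[0x0f]=0x13, mem[0x02]=0xde

MEM[0x07,0x00,0x0f,0x02] = 20 bf 13 de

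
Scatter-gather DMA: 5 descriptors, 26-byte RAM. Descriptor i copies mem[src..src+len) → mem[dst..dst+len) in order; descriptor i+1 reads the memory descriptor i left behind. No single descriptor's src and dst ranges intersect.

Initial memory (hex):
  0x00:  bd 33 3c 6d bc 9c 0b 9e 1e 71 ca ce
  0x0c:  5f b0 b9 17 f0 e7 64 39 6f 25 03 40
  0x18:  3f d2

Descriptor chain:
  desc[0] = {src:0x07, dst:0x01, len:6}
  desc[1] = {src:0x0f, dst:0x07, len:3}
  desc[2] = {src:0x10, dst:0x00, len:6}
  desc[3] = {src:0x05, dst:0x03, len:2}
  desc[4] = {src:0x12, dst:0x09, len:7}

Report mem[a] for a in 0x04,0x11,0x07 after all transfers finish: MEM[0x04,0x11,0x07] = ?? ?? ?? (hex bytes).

MEM[0x04,0x11,0x07] = 5f e7 17

D0: mem[0x01..0x06] <- [9e 1e 71 ca ce 5f]
D1: mem[0x07..0x09] <- [17 f0 e7]
D2: mem[0x00..0x05] <- [f0 e7 64 39 6f 25]
D3: mem[0x03..0x04] <- [25 5f]
D4: mem[0x09..0x0f] <- [64 39 6f 25 03 40 3f]
query mem[0x04]=0x5f, mem[0x11]=0xe7, mem[0x07]=0x17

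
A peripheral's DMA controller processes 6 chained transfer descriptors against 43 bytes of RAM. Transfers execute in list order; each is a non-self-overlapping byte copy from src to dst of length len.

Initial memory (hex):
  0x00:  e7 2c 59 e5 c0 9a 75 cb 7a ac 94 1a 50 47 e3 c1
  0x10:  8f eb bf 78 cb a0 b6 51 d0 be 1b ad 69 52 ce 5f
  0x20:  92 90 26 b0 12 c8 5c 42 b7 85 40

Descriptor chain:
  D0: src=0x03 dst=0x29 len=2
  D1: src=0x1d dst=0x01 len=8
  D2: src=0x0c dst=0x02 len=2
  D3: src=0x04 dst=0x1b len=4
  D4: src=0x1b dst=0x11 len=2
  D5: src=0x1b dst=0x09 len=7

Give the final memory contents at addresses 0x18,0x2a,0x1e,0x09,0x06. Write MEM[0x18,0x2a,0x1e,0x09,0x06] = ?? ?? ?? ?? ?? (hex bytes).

MEM[0x18,0x2a,0x1e,0x09,0x06] = d0 c0 b0 92 26

  after D0: wrote 2B at 0x29 = e5c0
  after D1: wrote 8B at 0x01 = 52ce5f929026b012
  after D2: wrote 2B at 0x02 = 5047
  after D3: wrote 4B at 0x1b = 929026b0
  after D4: wrote 2B at 0x11 = 9290
  after D5: wrote 7B at 0x09 = 929026b05f9290
query mem[0x18]=0xd0, mem[0x2a]=0xc0, mem[0x1e]=0xb0, mem[0x09]=0x92, mem[0x06]=0x26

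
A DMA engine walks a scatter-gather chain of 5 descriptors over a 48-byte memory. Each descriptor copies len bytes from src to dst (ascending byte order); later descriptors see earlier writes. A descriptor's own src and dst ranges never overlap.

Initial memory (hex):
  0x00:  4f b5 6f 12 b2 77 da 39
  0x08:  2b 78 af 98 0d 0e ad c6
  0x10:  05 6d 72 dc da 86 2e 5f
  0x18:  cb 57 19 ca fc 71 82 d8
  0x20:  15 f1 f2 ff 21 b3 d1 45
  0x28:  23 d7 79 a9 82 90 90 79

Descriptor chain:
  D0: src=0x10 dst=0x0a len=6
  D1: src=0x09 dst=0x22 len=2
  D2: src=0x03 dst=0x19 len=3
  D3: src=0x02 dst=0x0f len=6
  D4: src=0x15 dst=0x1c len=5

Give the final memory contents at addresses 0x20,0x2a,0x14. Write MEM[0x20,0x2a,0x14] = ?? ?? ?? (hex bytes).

#0 dst[0x0a+6] := {0x05,0x6d,0x72,0xdc,0xda,0x86}
#1 dst[0x22+2] := {0x78,0x05}
#2 dst[0x19+3] := {0x12,0xb2,0x77}
#3 dst[0x0f+6] := {0x6f,0x12,0xb2,0x77,0xda,0x39}
#4 dst[0x1c+5] := {0x86,0x2e,0x5f,0xcb,0x12}
query mem[0x20]=0x12, mem[0x2a]=0x79, mem[0x14]=0x39

MEM[0x20,0x2a,0x14] = 12 79 39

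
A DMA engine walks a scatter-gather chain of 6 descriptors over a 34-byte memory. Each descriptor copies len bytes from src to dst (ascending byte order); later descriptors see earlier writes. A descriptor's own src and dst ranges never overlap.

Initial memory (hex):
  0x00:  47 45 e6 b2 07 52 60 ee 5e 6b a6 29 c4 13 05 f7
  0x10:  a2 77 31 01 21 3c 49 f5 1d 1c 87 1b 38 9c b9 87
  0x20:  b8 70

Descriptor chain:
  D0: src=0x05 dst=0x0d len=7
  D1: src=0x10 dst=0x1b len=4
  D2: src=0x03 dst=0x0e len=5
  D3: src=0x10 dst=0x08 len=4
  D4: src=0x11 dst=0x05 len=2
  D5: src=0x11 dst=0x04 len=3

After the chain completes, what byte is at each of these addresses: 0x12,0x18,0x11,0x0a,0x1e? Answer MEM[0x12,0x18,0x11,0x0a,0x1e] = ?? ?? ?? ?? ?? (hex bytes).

MEM[0x12,0x18,0x11,0x0a,0x1e] = ee 1d 60 ee 29

  after D0: wrote 7B at 0x0d = 5260ee5e6ba629
  after D1: wrote 4B at 0x1b = 5e6ba629
  after D2: wrote 5B at 0x0e = b2075260ee
  after D3: wrote 4B at 0x08 = 5260ee29
  after D4: wrote 2B at 0x05 = 60ee
  after D5: wrote 3B at 0x04 = 60ee29
query mem[0x12]=0xee, mem[0x18]=0x1d, mem[0x11]=0x60, mem[0x0a]=0xee, mem[0x1e]=0x29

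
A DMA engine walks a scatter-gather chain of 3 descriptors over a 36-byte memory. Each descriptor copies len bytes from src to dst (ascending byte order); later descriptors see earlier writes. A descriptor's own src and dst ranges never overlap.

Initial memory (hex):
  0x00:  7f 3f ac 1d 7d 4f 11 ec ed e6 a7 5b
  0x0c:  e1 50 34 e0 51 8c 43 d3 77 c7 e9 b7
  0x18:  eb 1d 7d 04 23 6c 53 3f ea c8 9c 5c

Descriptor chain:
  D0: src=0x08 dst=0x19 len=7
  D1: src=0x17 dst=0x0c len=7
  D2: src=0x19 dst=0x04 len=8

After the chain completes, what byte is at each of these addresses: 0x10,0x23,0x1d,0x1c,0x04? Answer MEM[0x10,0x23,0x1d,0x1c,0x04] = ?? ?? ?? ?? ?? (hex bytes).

MEM[0x10,0x23,0x1d,0x1c,0x04] = a7 5c e1 5b ed

D0: mem[0x19..0x1f] <- [ed e6 a7 5b e1 50 34]
D1: mem[0x0c..0x12] <- [b7 eb ed e6 a7 5b e1]
D2: mem[0x04..0x0b] <- [ed e6 a7 5b e1 50 34 ea]
query mem[0x10]=0xa7, mem[0x23]=0x5c, mem[0x1d]=0xe1, mem[0x1c]=0x5b, mem[0x04]=0xed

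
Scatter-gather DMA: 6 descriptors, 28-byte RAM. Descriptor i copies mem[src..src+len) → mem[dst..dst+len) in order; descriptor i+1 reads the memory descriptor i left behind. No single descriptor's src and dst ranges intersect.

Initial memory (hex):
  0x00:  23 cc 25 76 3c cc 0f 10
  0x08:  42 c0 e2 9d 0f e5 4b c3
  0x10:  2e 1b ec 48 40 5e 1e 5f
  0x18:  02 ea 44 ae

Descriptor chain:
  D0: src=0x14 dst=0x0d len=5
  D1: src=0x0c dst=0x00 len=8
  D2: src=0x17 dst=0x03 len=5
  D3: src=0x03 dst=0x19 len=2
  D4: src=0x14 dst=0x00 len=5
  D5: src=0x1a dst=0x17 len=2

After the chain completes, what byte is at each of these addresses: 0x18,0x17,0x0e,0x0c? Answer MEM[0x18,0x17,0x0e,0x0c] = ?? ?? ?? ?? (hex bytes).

MEM[0x18,0x17,0x0e,0x0c] = ae 02 5e 0f

  after D0: wrote 5B at 0x0d = 405e1e5f02
  after D1: wrote 8B at 0x00 = 0f405e1e5f02ec48
  after D2: wrote 5B at 0x03 = 5f02ea44ae
  after D3: wrote 2B at 0x19 = 5f02
  after D4: wrote 5B at 0x00 = 405e1e5f02
  after D5: wrote 2B at 0x17 = 02ae
query mem[0x18]=0xae, mem[0x17]=0x02, mem[0x0e]=0x5e, mem[0x0c]=0x0f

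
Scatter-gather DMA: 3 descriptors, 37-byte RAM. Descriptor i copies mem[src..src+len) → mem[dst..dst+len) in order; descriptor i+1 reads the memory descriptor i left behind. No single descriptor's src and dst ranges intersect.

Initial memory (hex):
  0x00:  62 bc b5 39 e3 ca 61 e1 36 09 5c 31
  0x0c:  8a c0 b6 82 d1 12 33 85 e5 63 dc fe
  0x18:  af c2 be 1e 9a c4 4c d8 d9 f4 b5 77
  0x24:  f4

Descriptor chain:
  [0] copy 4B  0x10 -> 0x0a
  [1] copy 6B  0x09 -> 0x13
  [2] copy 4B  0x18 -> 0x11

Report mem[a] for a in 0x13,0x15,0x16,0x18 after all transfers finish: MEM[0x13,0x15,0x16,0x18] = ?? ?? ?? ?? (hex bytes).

MEM[0x13,0x15,0x16,0x18] = be 12 33 b6

  after D0: wrote 4B at 0x0a = d1123385
  after D1: wrote 6B at 0x13 = 09d1123385b6
  after D2: wrote 4B at 0x11 = b6c2be1e
query mem[0x13]=0xbe, mem[0x15]=0x12, mem[0x16]=0x33, mem[0x18]=0xb6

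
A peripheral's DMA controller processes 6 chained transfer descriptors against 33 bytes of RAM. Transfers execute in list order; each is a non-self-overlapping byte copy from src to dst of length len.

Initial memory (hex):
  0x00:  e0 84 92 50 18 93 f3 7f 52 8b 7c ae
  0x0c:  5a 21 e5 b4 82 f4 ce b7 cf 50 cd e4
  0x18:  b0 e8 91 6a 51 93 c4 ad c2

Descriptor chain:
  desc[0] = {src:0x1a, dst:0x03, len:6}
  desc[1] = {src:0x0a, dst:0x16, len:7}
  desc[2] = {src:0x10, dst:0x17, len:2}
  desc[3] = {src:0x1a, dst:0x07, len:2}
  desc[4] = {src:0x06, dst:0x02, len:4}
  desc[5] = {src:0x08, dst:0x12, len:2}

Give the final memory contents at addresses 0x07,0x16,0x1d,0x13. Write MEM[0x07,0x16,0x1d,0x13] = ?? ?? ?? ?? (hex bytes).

[0] 0x1a->0x03 len=6 : 91 6a 51 93 c4 ad
[1] 0x0a->0x16 len=7 : 7c ae 5a 21 e5 b4 82
[2] 0x10->0x17 len=2 : 82 f4
[3] 0x1a->0x07 len=2 : e5 b4
[4] 0x06->0x02 len=4 : 93 e5 b4 8b
[5] 0x08->0x12 len=2 : b4 8b
query mem[0x07]=0xe5, mem[0x16]=0x7c, mem[0x1d]=0x93, mem[0x13]=0x8b

MEM[0x07,0x16,0x1d,0x13] = e5 7c 93 8b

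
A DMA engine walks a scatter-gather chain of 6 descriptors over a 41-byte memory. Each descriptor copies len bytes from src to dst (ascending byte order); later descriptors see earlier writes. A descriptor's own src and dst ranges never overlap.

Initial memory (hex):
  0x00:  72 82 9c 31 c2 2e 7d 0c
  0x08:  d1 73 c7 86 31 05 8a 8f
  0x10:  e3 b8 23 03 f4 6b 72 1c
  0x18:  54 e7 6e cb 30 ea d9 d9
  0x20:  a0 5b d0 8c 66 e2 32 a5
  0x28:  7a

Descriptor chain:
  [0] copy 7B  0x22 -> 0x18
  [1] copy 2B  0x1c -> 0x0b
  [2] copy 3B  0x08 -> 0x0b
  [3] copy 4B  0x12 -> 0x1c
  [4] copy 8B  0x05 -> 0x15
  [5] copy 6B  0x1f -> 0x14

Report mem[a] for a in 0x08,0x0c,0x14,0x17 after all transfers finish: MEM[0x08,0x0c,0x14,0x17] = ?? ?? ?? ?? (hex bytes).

#0 dst[0x18+7] := {0xd0,0x8c,0x66,0xe2,0x32,0xa5,0x7a}
#1 dst[0x0b+2] := {0x32,0xa5}
#2 dst[0x0b+3] := {0xd1,0x73,0xc7}
#3 dst[0x1c+4] := {0x23,0x03,0xf4,0x6b}
#4 dst[0x15+8] := {0x2e,0x7d,0x0c,0xd1,0x73,0xc7,0xd1,0x73}
#5 dst[0x14+6] := {0x6b,0xa0,0x5b,0xd0,0x8c,0x66}
query mem[0x08]=0xd1, mem[0x0c]=0x73, mem[0x14]=0x6b, mem[0x17]=0xd0

MEM[0x08,0x0c,0x14,0x17] = d1 73 6b d0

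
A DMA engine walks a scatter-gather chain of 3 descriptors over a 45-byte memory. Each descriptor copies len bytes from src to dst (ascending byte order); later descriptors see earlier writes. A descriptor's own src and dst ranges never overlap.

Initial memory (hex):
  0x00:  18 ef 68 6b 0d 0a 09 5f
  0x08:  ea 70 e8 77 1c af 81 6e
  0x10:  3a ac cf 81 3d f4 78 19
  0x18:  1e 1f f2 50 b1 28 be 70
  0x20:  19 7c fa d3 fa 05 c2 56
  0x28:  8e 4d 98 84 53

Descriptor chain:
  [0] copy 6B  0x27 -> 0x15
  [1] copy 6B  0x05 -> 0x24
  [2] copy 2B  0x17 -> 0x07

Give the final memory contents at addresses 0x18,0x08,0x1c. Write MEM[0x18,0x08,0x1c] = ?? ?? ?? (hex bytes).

MEM[0x18,0x08,0x1c] = 98 98 b1

[0] 0x27->0x15 len=6 : 56 8e 4d 98 84 53
[1] 0x05->0x24 len=6 : 0a 09 5f ea 70 e8
[2] 0x17->0x07 len=2 : 4d 98
query mem[0x18]=0x98, mem[0x08]=0x98, mem[0x1c]=0xb1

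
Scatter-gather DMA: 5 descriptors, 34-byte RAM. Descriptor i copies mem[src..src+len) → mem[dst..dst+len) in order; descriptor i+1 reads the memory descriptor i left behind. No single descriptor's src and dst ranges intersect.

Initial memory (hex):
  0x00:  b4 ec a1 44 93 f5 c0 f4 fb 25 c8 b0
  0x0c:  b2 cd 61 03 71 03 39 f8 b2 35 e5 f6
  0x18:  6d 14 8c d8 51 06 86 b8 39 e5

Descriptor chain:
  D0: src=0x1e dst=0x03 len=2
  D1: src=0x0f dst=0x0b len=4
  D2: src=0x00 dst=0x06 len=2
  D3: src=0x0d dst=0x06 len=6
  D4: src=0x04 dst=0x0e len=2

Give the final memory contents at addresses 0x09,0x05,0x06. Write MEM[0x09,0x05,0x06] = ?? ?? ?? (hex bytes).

[0] 0x1e->0x03 len=2 : 86 b8
[1] 0x0f->0x0b len=4 : 03 71 03 39
[2] 0x00->0x06 len=2 : b4 ec
[3] 0x0d->0x06 len=6 : 03 39 03 71 03 39
[4] 0x04->0x0e len=2 : b8 f5
query mem[0x09]=0x71, mem[0x05]=0xf5, mem[0x06]=0x03

MEM[0x09,0x05,0x06] = 71 f5 03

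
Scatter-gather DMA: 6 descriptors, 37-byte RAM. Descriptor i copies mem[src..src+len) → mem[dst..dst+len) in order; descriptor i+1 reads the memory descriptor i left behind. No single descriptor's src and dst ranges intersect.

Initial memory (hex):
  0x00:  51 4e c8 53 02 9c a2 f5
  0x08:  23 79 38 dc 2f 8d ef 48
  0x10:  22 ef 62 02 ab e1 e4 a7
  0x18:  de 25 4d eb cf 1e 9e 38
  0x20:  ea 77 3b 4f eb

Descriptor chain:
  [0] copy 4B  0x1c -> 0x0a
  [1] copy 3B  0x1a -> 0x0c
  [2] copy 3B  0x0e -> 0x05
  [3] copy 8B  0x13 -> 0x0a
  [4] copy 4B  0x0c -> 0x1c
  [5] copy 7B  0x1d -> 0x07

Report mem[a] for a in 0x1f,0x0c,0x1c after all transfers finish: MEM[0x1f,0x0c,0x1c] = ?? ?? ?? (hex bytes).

#0 dst[0x0a+4] := {0xcf,0x1e,0x9e,0x38}
#1 dst[0x0c+3] := {0x4d,0xeb,0xcf}
#2 dst[0x05+3] := {0xcf,0x48,0x22}
#3 dst[0x0a+8] := {0x02,0xab,0xe1,0xe4,0xa7,0xde,0x25,0x4d}
#4 dst[0x1c+4] := {0xe1,0xe4,0xa7,0xde}
#5 dst[0x07+7] := {0xe4,0xa7,0xde,0xea,0x77,0x3b,0x4f}
query mem[0x1f]=0xde, mem[0x0c]=0x3b, mem[0x1c]=0xe1

MEM[0x1f,0x0c,0x1c] = de 3b e1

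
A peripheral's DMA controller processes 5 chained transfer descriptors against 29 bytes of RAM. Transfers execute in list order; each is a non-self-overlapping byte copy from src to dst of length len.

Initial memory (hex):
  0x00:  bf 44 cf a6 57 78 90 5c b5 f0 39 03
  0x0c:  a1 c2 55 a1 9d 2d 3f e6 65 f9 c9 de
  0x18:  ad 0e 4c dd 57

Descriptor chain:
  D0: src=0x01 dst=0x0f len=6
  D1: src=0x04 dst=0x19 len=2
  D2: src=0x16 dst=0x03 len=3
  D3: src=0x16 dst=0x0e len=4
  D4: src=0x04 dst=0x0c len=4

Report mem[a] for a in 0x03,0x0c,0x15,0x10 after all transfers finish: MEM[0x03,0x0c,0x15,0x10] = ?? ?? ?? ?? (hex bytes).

MEM[0x03,0x0c,0x15,0x10] = c9 de f9 ad

#0 dst[0x0f+6] := {0x44,0xcf,0xa6,0x57,0x78,0x90}
#1 dst[0x19+2] := {0x57,0x78}
#2 dst[0x03+3] := {0xc9,0xde,0xad}
#3 dst[0x0e+4] := {0xc9,0xde,0xad,0x57}
#4 dst[0x0c+4] := {0xde,0xad,0x90,0x5c}
query mem[0x03]=0xc9, mem[0x0c]=0xde, mem[0x15]=0xf9, mem[0x10]=0xad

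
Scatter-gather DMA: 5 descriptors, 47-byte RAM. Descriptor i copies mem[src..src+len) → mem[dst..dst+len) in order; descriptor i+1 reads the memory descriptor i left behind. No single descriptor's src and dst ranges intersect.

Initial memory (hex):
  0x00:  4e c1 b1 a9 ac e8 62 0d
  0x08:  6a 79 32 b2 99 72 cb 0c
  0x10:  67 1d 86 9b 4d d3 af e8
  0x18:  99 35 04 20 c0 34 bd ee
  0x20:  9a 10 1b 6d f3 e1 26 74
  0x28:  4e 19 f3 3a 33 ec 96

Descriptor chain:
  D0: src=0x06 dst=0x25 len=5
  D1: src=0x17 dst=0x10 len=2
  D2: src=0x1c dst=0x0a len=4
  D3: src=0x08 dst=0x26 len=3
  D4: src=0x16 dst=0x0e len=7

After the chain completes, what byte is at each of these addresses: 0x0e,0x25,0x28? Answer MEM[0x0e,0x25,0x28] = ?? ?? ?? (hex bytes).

D0: mem[0x25..0x29] <- [62 0d 6a 79 32]
D1: mem[0x10..0x11] <- [e8 99]
D2: mem[0x0a..0x0d] <- [c0 34 bd ee]
D3: mem[0x26..0x28] <- [6a 79 c0]
D4: mem[0x0e..0x14] <- [af e8 99 35 04 20 c0]
query mem[0x0e]=0xaf, mem[0x25]=0x62, mem[0x28]=0xc0

MEM[0x0e,0x25,0x28] = af 62 c0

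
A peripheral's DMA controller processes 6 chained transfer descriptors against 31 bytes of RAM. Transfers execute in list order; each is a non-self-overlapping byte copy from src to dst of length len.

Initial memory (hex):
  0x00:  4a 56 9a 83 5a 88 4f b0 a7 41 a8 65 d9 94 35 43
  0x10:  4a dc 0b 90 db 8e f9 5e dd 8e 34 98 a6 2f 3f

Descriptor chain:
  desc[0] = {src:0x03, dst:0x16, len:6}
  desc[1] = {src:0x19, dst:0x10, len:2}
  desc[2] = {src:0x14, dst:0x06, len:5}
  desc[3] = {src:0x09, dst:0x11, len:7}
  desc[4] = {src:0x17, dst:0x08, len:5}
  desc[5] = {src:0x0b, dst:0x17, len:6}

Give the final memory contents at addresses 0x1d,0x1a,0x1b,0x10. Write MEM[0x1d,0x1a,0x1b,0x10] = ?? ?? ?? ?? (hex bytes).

MEM[0x1d,0x1a,0x1b,0x10] = 2f 35 43 4f

[0] 0x03->0x16 len=6 : 83 5a 88 4f b0 a7
[1] 0x19->0x10 len=2 : 4f b0
[2] 0x14->0x06 len=5 : db 8e 83 5a 88
[3] 0x09->0x11 len=7 : 5a 88 65 d9 94 35 43
[4] 0x17->0x08 len=5 : 43 88 4f b0 a7
[5] 0x0b->0x17 len=6 : b0 a7 94 35 43 4f
query mem[0x1d]=0x2f, mem[0x1a]=0x35, mem[0x1b]=0x43, mem[0x10]=0x4f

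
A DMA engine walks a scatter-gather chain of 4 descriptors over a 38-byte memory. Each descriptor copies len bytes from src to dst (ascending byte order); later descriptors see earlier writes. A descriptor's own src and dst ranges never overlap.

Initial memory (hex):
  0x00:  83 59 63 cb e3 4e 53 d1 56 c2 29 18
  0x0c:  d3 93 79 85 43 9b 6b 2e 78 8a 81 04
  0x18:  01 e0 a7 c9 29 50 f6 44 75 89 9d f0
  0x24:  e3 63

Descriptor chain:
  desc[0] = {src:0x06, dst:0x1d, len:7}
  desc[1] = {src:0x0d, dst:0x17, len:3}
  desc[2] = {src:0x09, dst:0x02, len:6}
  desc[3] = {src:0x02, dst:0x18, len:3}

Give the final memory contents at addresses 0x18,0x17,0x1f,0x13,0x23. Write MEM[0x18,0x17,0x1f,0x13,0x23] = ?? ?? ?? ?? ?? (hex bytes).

MEM[0x18,0x17,0x1f,0x13,0x23] = c2 93 56 2e d3

#0 dst[0x1d+7] := {0x53,0xd1,0x56,0xc2,0x29,0x18,0xd3}
#1 dst[0x17+3] := {0x93,0x79,0x85}
#2 dst[0x02+6] := {0xc2,0x29,0x18,0xd3,0x93,0x79}
#3 dst[0x18+3] := {0xc2,0x29,0x18}
query mem[0x18]=0xc2, mem[0x17]=0x93, mem[0x1f]=0x56, mem[0x13]=0x2e, mem[0x23]=0xd3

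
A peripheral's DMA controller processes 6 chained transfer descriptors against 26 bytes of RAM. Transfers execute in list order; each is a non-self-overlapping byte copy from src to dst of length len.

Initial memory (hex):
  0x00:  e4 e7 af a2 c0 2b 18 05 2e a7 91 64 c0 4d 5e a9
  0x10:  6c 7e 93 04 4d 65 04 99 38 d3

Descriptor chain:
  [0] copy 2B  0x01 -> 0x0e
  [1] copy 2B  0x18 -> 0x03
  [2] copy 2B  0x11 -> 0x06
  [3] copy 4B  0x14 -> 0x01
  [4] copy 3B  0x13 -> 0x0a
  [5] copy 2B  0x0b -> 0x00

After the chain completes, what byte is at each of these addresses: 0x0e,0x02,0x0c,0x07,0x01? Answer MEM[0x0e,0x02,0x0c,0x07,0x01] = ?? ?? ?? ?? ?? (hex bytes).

MEM[0x0e,0x02,0x0c,0x07,0x01] = e7 65 65 93 65

D0: mem[0x0e..0x0f] <- [e7 af]
D1: mem[0x03..0x04] <- [38 d3]
D2: mem[0x06..0x07] <- [7e 93]
D3: mem[0x01..0x04] <- [4d 65 04 99]
D4: mem[0x0a..0x0c] <- [04 4d 65]
D5: mem[0x00..0x01] <- [4d 65]
query mem[0x0e]=0xe7, mem[0x02]=0x65, mem[0x0c]=0x65, mem[0x07]=0x93, mem[0x01]=0x65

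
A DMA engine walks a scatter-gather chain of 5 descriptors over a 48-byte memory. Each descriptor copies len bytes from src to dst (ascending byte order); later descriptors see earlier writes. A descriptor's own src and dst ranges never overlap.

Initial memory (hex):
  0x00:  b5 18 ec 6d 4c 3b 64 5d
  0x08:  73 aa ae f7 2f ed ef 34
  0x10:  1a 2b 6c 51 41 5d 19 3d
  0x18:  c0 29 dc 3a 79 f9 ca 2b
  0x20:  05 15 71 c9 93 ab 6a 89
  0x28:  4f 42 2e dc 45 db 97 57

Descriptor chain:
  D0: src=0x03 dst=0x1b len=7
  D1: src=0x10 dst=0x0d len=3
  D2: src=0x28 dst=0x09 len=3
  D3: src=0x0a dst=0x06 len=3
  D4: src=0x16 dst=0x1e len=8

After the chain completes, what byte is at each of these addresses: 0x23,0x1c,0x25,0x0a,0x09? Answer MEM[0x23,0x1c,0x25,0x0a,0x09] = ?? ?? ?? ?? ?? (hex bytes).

MEM[0x23,0x1c,0x25,0x0a,0x09] = 6d 4c 3b 42 4f

#0 dst[0x1b+7] := {0x6d,0x4c,0x3b,0x64,0x5d,0x73,0xaa}
#1 dst[0x0d+3] := {0x1a,0x2b,0x6c}
#2 dst[0x09+3] := {0x4f,0x42,0x2e}
#3 dst[0x06+3] := {0x42,0x2e,0x2f}
#4 dst[0x1e+8] := {0x19,0x3d,0xc0,0x29,0xdc,0x6d,0x4c,0x3b}
query mem[0x23]=0x6d, mem[0x1c]=0x4c, mem[0x25]=0x3b, mem[0x0a]=0x42, mem[0x09]=0x4f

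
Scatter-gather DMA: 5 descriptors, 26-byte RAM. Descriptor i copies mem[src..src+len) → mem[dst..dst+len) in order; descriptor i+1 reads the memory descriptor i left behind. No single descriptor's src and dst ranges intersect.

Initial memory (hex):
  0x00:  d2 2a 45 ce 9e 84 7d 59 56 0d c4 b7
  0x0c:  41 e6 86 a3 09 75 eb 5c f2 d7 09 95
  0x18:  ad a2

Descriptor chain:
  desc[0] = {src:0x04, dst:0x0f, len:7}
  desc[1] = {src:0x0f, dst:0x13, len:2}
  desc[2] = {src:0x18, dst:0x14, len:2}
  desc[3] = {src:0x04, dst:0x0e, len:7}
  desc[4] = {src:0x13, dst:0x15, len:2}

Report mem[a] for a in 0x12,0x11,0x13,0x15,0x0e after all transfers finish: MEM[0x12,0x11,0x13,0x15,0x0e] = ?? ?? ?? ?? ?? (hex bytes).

[0] 0x04->0x0f len=7 : 9e 84 7d 59 56 0d c4
[1] 0x0f->0x13 len=2 : 9e 84
[2] 0x18->0x14 len=2 : ad a2
[3] 0x04->0x0e len=7 : 9e 84 7d 59 56 0d c4
[4] 0x13->0x15 len=2 : 0d c4
query mem[0x12]=0x56, mem[0x11]=0x59, mem[0x13]=0x0d, mem[0x15]=0x0d, mem[0x0e]=0x9e

MEM[0x12,0x11,0x13,0x15,0x0e] = 56 59 0d 0d 9e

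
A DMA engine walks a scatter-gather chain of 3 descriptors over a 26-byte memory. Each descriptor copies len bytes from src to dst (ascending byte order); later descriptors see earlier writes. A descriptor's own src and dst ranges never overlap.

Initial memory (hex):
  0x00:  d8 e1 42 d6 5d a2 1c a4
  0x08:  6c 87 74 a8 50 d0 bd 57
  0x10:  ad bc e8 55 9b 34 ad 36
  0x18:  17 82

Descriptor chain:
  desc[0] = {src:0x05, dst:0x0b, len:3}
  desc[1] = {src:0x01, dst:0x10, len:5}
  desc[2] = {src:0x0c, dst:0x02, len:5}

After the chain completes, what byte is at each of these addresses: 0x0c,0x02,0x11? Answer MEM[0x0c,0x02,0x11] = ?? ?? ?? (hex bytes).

MEM[0x0c,0x02,0x11] = 1c 1c 42

[0] 0x05->0x0b len=3 : a2 1c a4
[1] 0x01->0x10 len=5 : e1 42 d6 5d a2
[2] 0x0c->0x02 len=5 : 1c a4 bd 57 e1
query mem[0x0c]=0x1c, mem[0x02]=0x1c, mem[0x11]=0x42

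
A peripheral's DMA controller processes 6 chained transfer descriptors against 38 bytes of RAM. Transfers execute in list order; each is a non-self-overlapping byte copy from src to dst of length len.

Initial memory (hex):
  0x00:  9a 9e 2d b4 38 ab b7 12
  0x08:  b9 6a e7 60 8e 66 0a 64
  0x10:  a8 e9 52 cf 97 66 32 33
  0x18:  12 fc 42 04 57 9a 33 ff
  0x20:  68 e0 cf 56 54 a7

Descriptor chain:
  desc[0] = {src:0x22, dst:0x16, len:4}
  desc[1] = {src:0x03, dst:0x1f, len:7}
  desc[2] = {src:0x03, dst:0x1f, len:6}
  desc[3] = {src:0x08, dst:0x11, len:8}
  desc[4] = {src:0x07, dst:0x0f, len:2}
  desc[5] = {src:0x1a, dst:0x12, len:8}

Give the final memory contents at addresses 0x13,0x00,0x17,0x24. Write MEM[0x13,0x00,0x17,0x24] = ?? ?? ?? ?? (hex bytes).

D0: mem[0x16..0x19] <- [cf 56 54 a7]
D1: mem[0x1f..0x25] <- [b4 38 ab b7 12 b9 6a]
D2: mem[0x1f..0x24] <- [b4 38 ab b7 12 b9]
D3: mem[0x11..0x18] <- [b9 6a e7 60 8e 66 0a 64]
D4: mem[0x0f..0x10] <- [12 b9]
D5: mem[0x12..0x19] <- [42 04 57 9a 33 b4 38 ab]
query mem[0x13]=0x04, mem[0x00]=0x9a, mem[0x17]=0xb4, mem[0x24]=0xb9

MEM[0x13,0x00,0x17,0x24] = 04 9a b4 b9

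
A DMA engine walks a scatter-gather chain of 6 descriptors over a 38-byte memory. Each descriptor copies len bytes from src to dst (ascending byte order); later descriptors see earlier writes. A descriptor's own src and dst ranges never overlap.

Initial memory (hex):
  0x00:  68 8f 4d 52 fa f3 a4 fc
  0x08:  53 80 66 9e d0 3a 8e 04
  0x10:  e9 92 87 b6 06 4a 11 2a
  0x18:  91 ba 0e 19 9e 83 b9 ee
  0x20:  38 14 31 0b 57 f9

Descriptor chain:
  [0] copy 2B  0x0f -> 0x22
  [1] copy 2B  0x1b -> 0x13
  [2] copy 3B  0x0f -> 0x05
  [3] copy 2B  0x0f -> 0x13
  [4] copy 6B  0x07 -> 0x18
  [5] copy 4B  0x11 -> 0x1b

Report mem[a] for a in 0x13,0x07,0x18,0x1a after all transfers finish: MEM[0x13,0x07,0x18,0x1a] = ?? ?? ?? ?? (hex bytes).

MEM[0x13,0x07,0x18,0x1a] = 04 92 92 80

D0: mem[0x22..0x23] <- [04 e9]
D1: mem[0x13..0x14] <- [19 9e]
D2: mem[0x05..0x07] <- [04 e9 92]
D3: mem[0x13..0x14] <- [04 e9]
D4: mem[0x18..0x1d] <- [92 53 80 66 9e d0]
D5: mem[0x1b..0x1e] <- [92 87 04 e9]
query mem[0x13]=0x04, mem[0x07]=0x92, mem[0x18]=0x92, mem[0x1a]=0x80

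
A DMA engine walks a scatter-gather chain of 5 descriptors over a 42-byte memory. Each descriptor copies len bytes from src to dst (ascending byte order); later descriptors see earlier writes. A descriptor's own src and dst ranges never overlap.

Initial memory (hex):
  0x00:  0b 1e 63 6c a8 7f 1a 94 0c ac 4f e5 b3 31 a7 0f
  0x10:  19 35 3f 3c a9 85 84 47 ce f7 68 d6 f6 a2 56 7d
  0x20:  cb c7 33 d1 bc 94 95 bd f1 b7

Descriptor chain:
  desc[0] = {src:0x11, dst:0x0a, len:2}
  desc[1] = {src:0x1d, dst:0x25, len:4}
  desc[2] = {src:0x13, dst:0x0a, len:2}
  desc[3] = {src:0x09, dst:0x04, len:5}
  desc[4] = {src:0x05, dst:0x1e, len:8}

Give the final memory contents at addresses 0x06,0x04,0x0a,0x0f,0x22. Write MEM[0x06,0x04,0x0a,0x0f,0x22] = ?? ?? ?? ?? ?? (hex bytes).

MEM[0x06,0x04,0x0a,0x0f,0x22] = a9 ac 3c 0f ac

#0 dst[0x0a+2] := {0x35,0x3f}
#1 dst[0x25+4] := {0xa2,0x56,0x7d,0xcb}
#2 dst[0x0a+2] := {0x3c,0xa9}
#3 dst[0x04+5] := {0xac,0x3c,0xa9,0xb3,0x31}
#4 dst[0x1e+8] := {0x3c,0xa9,0xb3,0x31,0xac,0x3c,0xa9,0xb3}
query mem[0x06]=0xa9, mem[0x04]=0xac, mem[0x0a]=0x3c, mem[0x0f]=0x0f, mem[0x22]=0xac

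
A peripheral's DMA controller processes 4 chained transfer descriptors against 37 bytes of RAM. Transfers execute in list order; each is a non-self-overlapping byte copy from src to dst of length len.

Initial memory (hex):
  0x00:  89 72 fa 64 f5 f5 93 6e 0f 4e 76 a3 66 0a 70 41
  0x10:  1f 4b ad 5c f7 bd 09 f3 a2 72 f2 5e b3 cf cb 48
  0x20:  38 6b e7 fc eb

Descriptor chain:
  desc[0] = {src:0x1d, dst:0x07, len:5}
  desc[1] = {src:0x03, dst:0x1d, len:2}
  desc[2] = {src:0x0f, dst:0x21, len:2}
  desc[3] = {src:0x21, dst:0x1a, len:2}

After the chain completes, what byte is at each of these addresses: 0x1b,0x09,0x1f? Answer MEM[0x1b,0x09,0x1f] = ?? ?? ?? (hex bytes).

  after D0: wrote 5B at 0x07 = cfcb48386b
  after D1: wrote 2B at 0x1d = 64f5
  after D2: wrote 2B at 0x21 = 411f
  after D3: wrote 2B at 0x1a = 411f
query mem[0x1b]=0x1f, mem[0x09]=0x48, mem[0x1f]=0x48

MEM[0x1b,0x09,0x1f] = 1f 48 48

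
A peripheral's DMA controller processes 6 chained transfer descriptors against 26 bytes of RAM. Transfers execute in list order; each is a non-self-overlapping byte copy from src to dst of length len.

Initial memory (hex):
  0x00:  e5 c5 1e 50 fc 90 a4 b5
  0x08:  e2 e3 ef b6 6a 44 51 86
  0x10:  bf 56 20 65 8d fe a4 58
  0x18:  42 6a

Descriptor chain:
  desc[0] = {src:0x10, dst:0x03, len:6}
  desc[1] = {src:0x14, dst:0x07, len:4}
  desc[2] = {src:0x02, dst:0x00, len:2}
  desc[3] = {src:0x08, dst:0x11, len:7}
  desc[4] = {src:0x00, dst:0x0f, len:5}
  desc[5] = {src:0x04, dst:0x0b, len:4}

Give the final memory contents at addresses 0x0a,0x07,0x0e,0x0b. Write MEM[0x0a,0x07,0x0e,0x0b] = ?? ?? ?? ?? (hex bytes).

MEM[0x0a,0x07,0x0e,0x0b] = 58 8d 8d 56

D0: mem[0x03..0x08] <- [bf 56 20 65 8d fe]
D1: mem[0x07..0x0a] <- [8d fe a4 58]
D2: mem[0x00..0x01] <- [1e bf]
D3: mem[0x11..0x17] <- [fe a4 58 b6 6a 44 51]
D4: mem[0x0f..0x13] <- [1e bf 1e bf 56]
D5: mem[0x0b..0x0e] <- [56 20 65 8d]
query mem[0x0a]=0x58, mem[0x07]=0x8d, mem[0x0e]=0x8d, mem[0x0b]=0x56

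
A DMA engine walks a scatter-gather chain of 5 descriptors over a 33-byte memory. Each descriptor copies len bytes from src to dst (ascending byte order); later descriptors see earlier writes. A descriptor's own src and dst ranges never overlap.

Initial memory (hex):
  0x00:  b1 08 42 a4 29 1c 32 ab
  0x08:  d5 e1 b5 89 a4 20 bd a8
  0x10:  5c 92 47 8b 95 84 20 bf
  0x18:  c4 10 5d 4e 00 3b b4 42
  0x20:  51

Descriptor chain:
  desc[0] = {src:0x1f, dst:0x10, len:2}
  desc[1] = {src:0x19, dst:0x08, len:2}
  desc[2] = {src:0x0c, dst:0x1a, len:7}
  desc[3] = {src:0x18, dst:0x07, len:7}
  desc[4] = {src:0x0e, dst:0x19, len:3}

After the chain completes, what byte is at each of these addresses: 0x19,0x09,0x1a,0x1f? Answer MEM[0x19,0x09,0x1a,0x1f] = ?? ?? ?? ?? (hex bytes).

MEM[0x19,0x09,0x1a,0x1f] = bd a4 a8 51

D0: mem[0x10..0x11] <- [42 51]
D1: mem[0x08..0x09] <- [10 5d]
D2: mem[0x1a..0x20] <- [a4 20 bd a8 42 51 47]
D3: mem[0x07..0x0d] <- [c4 10 a4 20 bd a8 42]
D4: mem[0x19..0x1b] <- [bd a8 42]
query mem[0x19]=0xbd, mem[0x09]=0xa4, mem[0x1a]=0xa8, mem[0x1f]=0x51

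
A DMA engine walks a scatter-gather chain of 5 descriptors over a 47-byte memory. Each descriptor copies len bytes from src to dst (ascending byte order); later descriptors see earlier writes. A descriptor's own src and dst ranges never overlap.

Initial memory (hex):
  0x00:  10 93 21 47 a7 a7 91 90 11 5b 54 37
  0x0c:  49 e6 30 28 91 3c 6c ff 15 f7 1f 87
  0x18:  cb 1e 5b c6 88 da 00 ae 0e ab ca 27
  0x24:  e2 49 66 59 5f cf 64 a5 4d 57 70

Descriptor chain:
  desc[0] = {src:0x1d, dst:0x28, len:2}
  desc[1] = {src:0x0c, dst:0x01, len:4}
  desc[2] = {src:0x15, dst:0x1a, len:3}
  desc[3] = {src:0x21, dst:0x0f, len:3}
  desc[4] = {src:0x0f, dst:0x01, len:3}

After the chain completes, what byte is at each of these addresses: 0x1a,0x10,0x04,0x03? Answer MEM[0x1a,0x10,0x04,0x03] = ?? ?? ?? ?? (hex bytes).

MEM[0x1a,0x10,0x04,0x03] = f7 ca 28 27

[0] 0x1d->0x28 len=2 : da 00
[1] 0x0c->0x01 len=4 : 49 e6 30 28
[2] 0x15->0x1a len=3 : f7 1f 87
[3] 0x21->0x0f len=3 : ab ca 27
[4] 0x0f->0x01 len=3 : ab ca 27
query mem[0x1a]=0xf7, mem[0x10]=0xca, mem[0x04]=0x28, mem[0x03]=0x27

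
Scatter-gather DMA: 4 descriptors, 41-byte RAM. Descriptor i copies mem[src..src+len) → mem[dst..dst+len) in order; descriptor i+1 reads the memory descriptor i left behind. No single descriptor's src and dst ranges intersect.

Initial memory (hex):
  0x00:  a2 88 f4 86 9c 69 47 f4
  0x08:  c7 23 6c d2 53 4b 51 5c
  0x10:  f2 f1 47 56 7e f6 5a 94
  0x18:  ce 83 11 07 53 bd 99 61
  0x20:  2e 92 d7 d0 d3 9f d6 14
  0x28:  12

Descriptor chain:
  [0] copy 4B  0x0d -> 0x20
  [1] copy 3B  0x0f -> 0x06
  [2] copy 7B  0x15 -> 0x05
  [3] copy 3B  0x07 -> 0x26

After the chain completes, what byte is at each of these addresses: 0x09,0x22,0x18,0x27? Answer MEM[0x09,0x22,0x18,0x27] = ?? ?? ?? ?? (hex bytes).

MEM[0x09,0x22,0x18,0x27] = 83 5c ce ce

D0: mem[0x20..0x23] <- [4b 51 5c f2]
D1: mem[0x06..0x08] <- [5c f2 f1]
D2: mem[0x05..0x0b] <- [f6 5a 94 ce 83 11 07]
D3: mem[0x26..0x28] <- [94 ce 83]
query mem[0x09]=0x83, mem[0x22]=0x5c, mem[0x18]=0xce, mem[0x27]=0xce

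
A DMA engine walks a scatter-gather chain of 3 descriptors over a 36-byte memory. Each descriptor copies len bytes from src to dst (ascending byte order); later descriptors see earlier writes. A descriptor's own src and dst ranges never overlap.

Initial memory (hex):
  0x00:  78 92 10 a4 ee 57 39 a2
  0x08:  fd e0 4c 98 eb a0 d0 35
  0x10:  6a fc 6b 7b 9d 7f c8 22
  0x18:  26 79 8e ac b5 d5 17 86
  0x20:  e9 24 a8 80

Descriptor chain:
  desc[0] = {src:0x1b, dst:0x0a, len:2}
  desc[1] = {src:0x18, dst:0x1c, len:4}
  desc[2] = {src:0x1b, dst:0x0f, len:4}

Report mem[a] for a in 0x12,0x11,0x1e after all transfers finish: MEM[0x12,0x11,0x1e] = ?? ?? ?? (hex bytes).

[0] 0x1b->0x0a len=2 : ac b5
[1] 0x18->0x1c len=4 : 26 79 8e ac
[2] 0x1b->0x0f len=4 : ac 26 79 8e
query mem[0x12]=0x8e, mem[0x11]=0x79, mem[0x1e]=0x8e

MEM[0x12,0x11,0x1e] = 8e 79 8e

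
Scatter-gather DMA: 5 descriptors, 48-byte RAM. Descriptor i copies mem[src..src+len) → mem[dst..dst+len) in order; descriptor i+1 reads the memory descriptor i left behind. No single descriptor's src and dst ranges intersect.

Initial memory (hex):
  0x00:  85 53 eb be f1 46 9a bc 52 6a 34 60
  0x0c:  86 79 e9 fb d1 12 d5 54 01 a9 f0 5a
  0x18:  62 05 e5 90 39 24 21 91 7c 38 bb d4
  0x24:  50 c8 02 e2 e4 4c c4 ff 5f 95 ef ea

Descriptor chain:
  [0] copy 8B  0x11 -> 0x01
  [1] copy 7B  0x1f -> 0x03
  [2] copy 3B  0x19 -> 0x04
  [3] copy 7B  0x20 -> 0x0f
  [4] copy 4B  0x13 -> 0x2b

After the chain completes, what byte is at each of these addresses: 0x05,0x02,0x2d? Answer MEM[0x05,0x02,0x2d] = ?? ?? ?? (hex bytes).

MEM[0x05,0x02,0x2d] = e5 d5 02

  after D0: wrote 8B at 0x01 = 12d55401a9f05a62
  after D1: wrote 7B at 0x03 = 917c38bbd450c8
  after D2: wrote 3B at 0x04 = 05e590
  after D3: wrote 7B at 0x0f = 7c38bbd450c802
  after D4: wrote 4B at 0x2b = 50c802f0
query mem[0x05]=0xe5, mem[0x02]=0xd5, mem[0x2d]=0x02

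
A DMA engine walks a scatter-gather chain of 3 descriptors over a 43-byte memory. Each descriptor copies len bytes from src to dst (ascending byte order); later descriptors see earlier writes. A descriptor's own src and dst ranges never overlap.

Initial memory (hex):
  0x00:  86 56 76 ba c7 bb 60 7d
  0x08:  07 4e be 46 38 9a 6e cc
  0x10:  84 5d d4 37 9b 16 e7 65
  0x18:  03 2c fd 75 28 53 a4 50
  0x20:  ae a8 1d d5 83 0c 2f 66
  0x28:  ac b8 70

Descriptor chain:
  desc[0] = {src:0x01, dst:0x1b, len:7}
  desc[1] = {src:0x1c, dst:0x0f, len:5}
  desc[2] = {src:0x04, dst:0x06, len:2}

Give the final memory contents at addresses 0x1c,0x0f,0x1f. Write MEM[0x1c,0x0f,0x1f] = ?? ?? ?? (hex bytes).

MEM[0x1c,0x0f,0x1f] = 76 76 bb

[0] 0x01->0x1b len=7 : 56 76 ba c7 bb 60 7d
[1] 0x1c->0x0f len=5 : 76 ba c7 bb 60
[2] 0x04->0x06 len=2 : c7 bb
query mem[0x1c]=0x76, mem[0x0f]=0x76, mem[0x1f]=0xbb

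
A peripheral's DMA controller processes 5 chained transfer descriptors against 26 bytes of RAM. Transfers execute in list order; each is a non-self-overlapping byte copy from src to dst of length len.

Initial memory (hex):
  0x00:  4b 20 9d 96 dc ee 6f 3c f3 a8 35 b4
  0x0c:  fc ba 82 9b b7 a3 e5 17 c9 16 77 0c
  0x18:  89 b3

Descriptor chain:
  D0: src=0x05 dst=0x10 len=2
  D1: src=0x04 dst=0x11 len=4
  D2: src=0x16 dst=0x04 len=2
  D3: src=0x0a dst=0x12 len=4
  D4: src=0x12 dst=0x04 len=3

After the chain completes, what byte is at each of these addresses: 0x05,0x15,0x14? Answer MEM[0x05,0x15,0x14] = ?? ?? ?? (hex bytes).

MEM[0x05,0x15,0x14] = b4 ba fc

[0] 0x05->0x10 len=2 : ee 6f
[1] 0x04->0x11 len=4 : dc ee 6f 3c
[2] 0x16->0x04 len=2 : 77 0c
[3] 0x0a->0x12 len=4 : 35 b4 fc ba
[4] 0x12->0x04 len=3 : 35 b4 fc
query mem[0x05]=0xb4, mem[0x15]=0xba, mem[0x14]=0xfc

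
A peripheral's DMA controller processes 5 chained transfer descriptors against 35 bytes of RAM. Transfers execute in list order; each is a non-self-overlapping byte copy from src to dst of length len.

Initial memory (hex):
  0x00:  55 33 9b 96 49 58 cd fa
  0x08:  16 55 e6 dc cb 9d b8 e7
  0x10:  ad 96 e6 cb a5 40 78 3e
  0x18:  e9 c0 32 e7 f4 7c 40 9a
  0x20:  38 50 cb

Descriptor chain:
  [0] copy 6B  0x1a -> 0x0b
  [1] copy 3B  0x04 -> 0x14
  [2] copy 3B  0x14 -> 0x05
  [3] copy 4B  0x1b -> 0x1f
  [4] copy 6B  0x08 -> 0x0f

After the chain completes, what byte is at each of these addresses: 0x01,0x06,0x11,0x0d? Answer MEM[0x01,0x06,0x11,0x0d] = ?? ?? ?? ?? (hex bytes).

MEM[0x01,0x06,0x11,0x0d] = 33 58 e6 f4

  after D0: wrote 6B at 0x0b = 32e7f47c409a
  after D1: wrote 3B at 0x14 = 4958cd
  after D2: wrote 3B at 0x05 = 4958cd
  after D3: wrote 4B at 0x1f = e7f47c40
  after D4: wrote 6B at 0x0f = 1655e632e7f4
query mem[0x01]=0x33, mem[0x06]=0x58, mem[0x11]=0xe6, mem[0x0d]=0xf4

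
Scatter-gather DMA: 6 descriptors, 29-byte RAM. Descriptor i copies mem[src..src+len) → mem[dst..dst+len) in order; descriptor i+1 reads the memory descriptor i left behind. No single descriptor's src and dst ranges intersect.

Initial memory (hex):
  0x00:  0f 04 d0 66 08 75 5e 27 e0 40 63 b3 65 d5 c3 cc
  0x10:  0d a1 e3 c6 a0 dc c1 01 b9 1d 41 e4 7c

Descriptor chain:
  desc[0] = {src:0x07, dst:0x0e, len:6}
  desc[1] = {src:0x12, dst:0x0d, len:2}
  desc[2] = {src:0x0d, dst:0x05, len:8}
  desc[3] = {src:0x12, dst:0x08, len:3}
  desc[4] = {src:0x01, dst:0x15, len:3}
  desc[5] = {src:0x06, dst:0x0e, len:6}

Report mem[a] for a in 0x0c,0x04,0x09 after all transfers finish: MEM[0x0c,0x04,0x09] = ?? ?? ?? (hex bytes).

MEM[0x0c,0x04,0x09] = a0 08 65

[0] 0x07->0x0e len=6 : 27 e0 40 63 b3 65
[1] 0x12->0x0d len=2 : b3 65
[2] 0x0d->0x05 len=8 : b3 65 e0 40 63 b3 65 a0
[3] 0x12->0x08 len=3 : b3 65 a0
[4] 0x01->0x15 len=3 : 04 d0 66
[5] 0x06->0x0e len=6 : 65 e0 b3 65 a0 65
query mem[0x0c]=0xa0, mem[0x04]=0x08, mem[0x09]=0x65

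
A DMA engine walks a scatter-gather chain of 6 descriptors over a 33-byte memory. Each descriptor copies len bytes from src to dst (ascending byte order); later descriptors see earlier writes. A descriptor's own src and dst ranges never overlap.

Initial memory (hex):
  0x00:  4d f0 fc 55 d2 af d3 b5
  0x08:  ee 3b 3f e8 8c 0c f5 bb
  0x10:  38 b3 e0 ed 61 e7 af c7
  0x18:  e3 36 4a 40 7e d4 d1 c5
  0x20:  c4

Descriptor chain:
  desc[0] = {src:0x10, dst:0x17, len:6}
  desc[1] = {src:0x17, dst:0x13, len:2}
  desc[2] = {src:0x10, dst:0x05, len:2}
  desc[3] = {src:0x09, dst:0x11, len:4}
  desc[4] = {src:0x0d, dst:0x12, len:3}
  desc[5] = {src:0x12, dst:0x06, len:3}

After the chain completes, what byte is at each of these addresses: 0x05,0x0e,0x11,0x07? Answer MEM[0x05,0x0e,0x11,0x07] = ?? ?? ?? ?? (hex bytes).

[0] 0x10->0x17 len=6 : 38 b3 e0 ed 61 e7
[1] 0x17->0x13 len=2 : 38 b3
[2] 0x10->0x05 len=2 : 38 b3
[3] 0x09->0x11 len=4 : 3b 3f e8 8c
[4] 0x0d->0x12 len=3 : 0c f5 bb
[5] 0x12->0x06 len=3 : 0c f5 bb
query mem[0x05]=0x38, mem[0x0e]=0xf5, mem[0x11]=0x3b, mem[0x07]=0xf5

MEM[0x05,0x0e,0x11,0x07] = 38 f5 3b f5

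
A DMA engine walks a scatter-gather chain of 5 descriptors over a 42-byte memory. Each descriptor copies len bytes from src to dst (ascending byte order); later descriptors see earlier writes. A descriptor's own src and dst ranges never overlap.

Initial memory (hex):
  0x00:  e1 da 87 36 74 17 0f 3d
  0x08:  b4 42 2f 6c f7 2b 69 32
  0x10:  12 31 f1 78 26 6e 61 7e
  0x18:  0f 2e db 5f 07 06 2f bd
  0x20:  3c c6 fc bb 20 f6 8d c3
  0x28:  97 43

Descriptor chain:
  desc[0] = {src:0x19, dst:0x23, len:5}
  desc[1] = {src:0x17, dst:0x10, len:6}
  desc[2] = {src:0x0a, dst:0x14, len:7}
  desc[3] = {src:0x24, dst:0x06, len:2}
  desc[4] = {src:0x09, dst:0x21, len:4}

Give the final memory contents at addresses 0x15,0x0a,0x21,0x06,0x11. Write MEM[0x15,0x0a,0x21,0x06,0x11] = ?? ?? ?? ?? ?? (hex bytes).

[0] 0x19->0x23 len=5 : 2e db 5f 07 06
[1] 0x17->0x10 len=6 : 7e 0f 2e db 5f 07
[2] 0x0a->0x14 len=7 : 2f 6c f7 2b 69 32 7e
[3] 0x24->0x06 len=2 : db 5f
[4] 0x09->0x21 len=4 : 42 2f 6c f7
query mem[0x15]=0x6c, mem[0x0a]=0x2f, mem[0x21]=0x42, mem[0x06]=0xdb, mem[0x11]=0x0f

MEM[0x15,0x0a,0x21,0x06,0x11] = 6c 2f 42 db 0f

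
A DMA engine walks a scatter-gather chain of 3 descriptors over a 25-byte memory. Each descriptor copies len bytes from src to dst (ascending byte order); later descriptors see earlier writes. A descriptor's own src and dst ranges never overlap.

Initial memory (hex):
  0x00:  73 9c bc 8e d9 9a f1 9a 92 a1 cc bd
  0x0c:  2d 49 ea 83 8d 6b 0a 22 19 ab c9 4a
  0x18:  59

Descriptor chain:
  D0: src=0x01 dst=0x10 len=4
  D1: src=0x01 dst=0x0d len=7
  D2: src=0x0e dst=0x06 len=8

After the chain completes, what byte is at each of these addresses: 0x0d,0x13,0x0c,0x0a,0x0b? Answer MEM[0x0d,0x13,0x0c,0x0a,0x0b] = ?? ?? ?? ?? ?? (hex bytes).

MEM[0x0d,0x13,0x0c,0x0a,0x0b] = ab 9a 19 f1 9a

#0 dst[0x10+4] := {0x9c,0xbc,0x8e,0xd9}
#1 dst[0x0d+7] := {0x9c,0xbc,0x8e,0xd9,0x9a,0xf1,0x9a}
#2 dst[0x06+8] := {0xbc,0x8e,0xd9,0x9a,0xf1,0x9a,0x19,0xab}
query mem[0x0d]=0xab, mem[0x13]=0x9a, mem[0x0c]=0x19, mem[0x0a]=0xf1, mem[0x0b]=0x9a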